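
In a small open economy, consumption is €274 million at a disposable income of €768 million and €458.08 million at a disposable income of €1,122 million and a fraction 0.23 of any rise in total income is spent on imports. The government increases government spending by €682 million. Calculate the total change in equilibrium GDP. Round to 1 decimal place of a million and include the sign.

+€960.6 million

MPC = ΔC/ΔYd = (458.08 − 274)/(1,122 − 768) = 184.08/354 = 0.52.
Expenditure multiplier = 1/(1 − c + m) = 1/(1 − 0.52 + 0.23) = 1/0.71 ≈ 1.408.
ΔY = k × ΔG = (+€682 million) / 0.71 ≈ +€960.6 million.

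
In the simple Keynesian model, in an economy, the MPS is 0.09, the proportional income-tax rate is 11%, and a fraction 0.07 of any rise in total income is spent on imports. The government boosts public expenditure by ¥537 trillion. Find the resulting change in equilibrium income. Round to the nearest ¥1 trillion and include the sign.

+¥2,065 trillion

MPC = 1 − MPS = 1 − 0.09 = 0.91.
Expenditure multiplier = 1/(1 − c(1−t) + m) = 1/(1 − 0.91×0.89 + 0.07) = 1/0.2601 ≈ 3.845.
ΔY = k × ΔG = (+¥537 trillion) / 0.2601 ≈ +¥2,065 trillion.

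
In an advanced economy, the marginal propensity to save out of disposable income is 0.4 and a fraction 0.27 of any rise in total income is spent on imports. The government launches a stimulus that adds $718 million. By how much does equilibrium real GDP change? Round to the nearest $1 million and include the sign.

MPC = 1 − MPS = 1 − 0.4 = 0.6.
Spending multiplier = 1/(1 − c + m) = 1/(1 − 0.6 + 0.27) = 1/0.67 ≈ 1.493.
ΔY = k × ΔG = (+$718 million) / 0.67 ≈ +$1,072 million.

+$1,072 million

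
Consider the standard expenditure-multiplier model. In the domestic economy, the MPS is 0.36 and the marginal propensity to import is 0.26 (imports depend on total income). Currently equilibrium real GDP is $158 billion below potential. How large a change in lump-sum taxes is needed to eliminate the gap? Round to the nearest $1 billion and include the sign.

−$153 billion

MPC = 1 − MPS = 1 − 0.36 = 0.64.
Spending multiplier = 1/(1 − c + m) = 1/(1 − 0.64 + 0.26) = 1/0.62 ≈ 1.613.
Tax multiplier = −c·k = −0.64/0.62 ≈ −1.032. Need ΔY = +$158 billion, so ΔT = ΔY/(−c·k) = −(+$158 billion) × 0.62 / 0.64 ≈ −$153 billion.
The government should cut lump-sum taxes by $153 billion.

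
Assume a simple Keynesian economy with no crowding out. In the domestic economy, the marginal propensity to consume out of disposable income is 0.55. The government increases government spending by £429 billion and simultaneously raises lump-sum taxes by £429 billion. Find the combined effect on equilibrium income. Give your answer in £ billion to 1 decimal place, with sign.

+£429.0 billion

Expenditure multiplier = 1/(1 − MPC) = 1/(1 − 0.55) = 1/0.45 ≈ 2.222.
ΔG contributes k·ΔG = (+£429 billion) / 0.45 ≈ +£953.3 billion.
ΔT of +£429 billion changes first-round spending by −c·ΔT = −£235.95 billion, contributing k·(−c·ΔT) = (−£235.95 billion) / 0.45 ≈ −£524.3 billion.
With ΔG = ΔT and no other leakages, the balanced-budget multiplier is 1, so ΔY = ΔG = +£429 billion.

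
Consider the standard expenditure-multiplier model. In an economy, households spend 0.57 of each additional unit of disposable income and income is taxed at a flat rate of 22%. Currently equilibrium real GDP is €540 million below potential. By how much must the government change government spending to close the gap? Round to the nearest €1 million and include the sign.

Spending multiplier = 1/(1 − c(1−t)) = 1/(1 − 0.57×0.78) = 1/0.5554 ≈ 1.801.
Need ΔY = +€540 million, so ΔG = ΔY/k = (+€540 million) × 0.5554 ≈ +€300 million.
The government should increase government spending by €300 million.

+€300 million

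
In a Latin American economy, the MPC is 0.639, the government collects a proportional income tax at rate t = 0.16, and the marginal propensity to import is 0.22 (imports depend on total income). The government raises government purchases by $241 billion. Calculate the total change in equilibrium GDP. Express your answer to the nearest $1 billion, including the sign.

+$353 billion

Government-spending multiplier = 1/(1 − c(1−t) + m) = 1/(1 − 0.639×0.84 + 0.22) = 1/0.68324 ≈ 1.464.
ΔY = k × ΔG = (+$241 billion) / 0.68324 ≈ +$353 billion.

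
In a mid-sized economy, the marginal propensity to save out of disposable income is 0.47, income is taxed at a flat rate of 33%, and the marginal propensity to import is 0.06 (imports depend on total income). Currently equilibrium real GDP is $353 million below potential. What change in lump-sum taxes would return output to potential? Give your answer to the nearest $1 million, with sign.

MPC = 1 − MPS = 1 − 0.47 = 0.53.
Spending multiplier = 1/(1 − c(1−t) + m) = 1/(1 − 0.53×0.67 + 0.06) = 1/0.7049 ≈ 1.419.
Tax multiplier = −c·k = −0.53/0.7049 ≈ −0.752. Need ΔY = +$353 million, so ΔT = ΔY/(−c·k) = −(+$353 million) × 0.7049 / 0.53 ≈ −$469 million.
The government should cut lump-sum taxes by $469 million.

−$469 million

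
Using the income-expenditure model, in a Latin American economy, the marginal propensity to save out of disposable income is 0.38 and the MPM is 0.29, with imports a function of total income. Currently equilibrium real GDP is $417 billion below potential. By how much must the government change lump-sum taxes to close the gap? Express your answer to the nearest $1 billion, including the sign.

−$451 billion

MPC = 1 − MPS = 1 − 0.38 = 0.62.
Spending multiplier = 1/(1 − c + m) = 1/(1 − 0.62 + 0.29) = 1/0.67 ≈ 1.493.
Tax multiplier = −c·k = −0.62/0.67 ≈ −0.925. Need ΔY = +$417 billion, so ΔT = ΔY/(−c·k) = −(+$417 billion) × 0.67 / 0.62 ≈ −$451 billion.
The government should cut lump-sum taxes by $451 billion.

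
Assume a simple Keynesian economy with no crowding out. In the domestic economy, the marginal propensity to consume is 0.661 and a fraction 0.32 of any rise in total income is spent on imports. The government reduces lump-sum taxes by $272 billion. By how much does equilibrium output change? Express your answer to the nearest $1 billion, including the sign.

A lump-sum tax change of −$272 billion shifts disposable income by +$272 billion; first-round consumption changes by −c × ΔT = −0.661 × (−$272 billion) = +$179.792 billion.
Expenditure multiplier = 1/(1 − c + m) = 1/(1 − 0.661 + 0.32) = 1/0.659 ≈ 1.517.
The tax multiplier is −c × k ≈ −1.003, so ΔY = k × (−c·ΔT) = (+$179.792 billion) / 0.659 ≈ +$273 billion.

+$273 billion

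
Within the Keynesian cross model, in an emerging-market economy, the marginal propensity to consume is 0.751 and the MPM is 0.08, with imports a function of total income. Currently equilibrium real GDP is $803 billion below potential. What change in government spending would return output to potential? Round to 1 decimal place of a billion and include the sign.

Spending multiplier = 1/(1 − c + m) = 1/(1 − 0.751 + 0.08) = 1/0.329 ≈ 3.04.
Need ΔY = +$803 billion, so ΔG = ΔY/k = (+$803 billion) × 0.329 ≈ +$264.2 billion.
The government should increase government spending by $264.2 billion.

+$264.2 billion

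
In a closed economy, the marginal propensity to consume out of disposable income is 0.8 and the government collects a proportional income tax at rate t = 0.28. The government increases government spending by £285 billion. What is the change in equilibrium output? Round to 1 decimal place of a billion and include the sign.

Expenditure multiplier = 1/(1 − c(1−t)) = 1/(1 − 0.8×0.72) = 1/0.424 ≈ 2.358.
ΔY = k × ΔG = (+£285 billion) / 0.424 ≈ +£672.2 billion.

+£672.2 billion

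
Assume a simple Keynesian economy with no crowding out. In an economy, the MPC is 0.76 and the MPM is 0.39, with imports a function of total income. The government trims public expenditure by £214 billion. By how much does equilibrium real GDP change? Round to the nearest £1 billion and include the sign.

−£340 billion

Expenditure multiplier = 1/(1 − c + m) = 1/(1 − 0.76 + 0.39) = 1/0.63 ≈ 1.587.
ΔY = k × ΔG = (−£214 billion) / 0.63 ≈ −£340 billion.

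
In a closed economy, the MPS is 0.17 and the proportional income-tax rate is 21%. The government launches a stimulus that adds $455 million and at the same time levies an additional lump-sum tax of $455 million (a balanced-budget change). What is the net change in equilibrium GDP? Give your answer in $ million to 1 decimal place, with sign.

MPC = 1 − MPS = 1 − 0.17 = 0.83.
Expenditure multiplier = 1/(1 − c(1−t)) = 1/(1 − 0.83×0.79) = 1/0.3443 ≈ 2.904.
ΔG contributes k·ΔG = (+$455 million) / 0.3443 ≈ +$1,321.5 million.
ΔT of +$455 million changes first-round spending by −c·ΔT = −$377.65 million, contributing k·(−c·ΔT) = (−$377.65 million) / 0.3443 ≈ −$1,096.9 million.
Net ΔY = k(ΔG − c·ΔT) = (+$77.35 million) / 0.3443 ≈ +$224.7 million.

+$224.7 million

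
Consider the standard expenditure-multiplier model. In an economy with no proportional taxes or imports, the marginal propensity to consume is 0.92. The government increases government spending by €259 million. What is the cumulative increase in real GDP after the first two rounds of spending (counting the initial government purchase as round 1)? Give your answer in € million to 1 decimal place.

€497.3 million

Round 1 adds ΔG = €259 million; each later round is MPC = 0.92 times the previous.
After 2 rounds: 259 + 238.28 = ΔG·(1 − c^2)/(1 − c) = 259 × (1 − 0.8464)/0.08 ≈ €497.3 million.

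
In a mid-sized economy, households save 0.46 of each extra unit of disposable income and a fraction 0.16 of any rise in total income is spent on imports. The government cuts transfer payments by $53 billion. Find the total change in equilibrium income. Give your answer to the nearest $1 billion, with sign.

MPC = 1 − MPS = 1 − 0.46 = 0.54.
The transfer change shifts disposable income by −$53 billion, so first-round consumption changes by c·ΔTR = 0.54 × (−$53 billion) = −$28.62 billion.
Expenditure multiplier = 1/(1 − c + m) = 1/(1 − 0.54 + 0.16) = 1/0.62 ≈ 1.613.
The transfer multiplier is c × k ≈ 0.871, so ΔY = k × (c·ΔTR) = (−$28.62 billion) / 0.62 ≈ −$46 billion.

−$46 billion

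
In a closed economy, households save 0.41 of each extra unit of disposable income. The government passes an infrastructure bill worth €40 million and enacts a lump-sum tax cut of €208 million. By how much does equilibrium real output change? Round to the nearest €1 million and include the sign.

+€397 million

MPC = 1 − MPS = 1 − 0.41 = 0.59.
Expenditure multiplier = 1/(1 − MPC) = 1/(1 − 0.59) = 1/0.41 ≈ 2.439.
ΔG contributes k·ΔG = (+€40 million) / 0.41 ≈ +€97.6 million.
ΔT of −€208 million changes first-round spending by −c·ΔT = +€122.72 million, contributing k·(−c·ΔT) = (+€122.72 million) / 0.41 ≈ +€299.3 million.
Net ΔY = k(ΔG − c·ΔT) = (+€162.72 million) / 0.41 ≈ +€397 million.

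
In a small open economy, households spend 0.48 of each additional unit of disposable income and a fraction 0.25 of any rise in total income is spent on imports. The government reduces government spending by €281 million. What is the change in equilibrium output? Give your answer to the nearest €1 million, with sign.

Expenditure multiplier = 1/(1 − c + m) = 1/(1 − 0.48 + 0.25) = 1/0.77 ≈ 1.299.
ΔY = k × ΔG = (−€281 million) / 0.77 ≈ −€365 million.

−€365 million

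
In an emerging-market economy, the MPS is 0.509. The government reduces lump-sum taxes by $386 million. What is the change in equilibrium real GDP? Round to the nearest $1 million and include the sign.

+$372 million

MPC = 1 − MPS = 1 − 0.509 = 0.491.
A lump-sum tax change of −$386 million shifts disposable income by +$386 million; first-round consumption changes by −c × ΔT = −0.491 × (−$386 million) = +$189.526 million.
Expenditure multiplier = 1/(1 − MPC) = 1/(1 − 0.491) = 1/0.509 ≈ 1.965.
The tax multiplier is −c × k ≈ −0.965, so ΔY = k × (−c·ΔT) = (+$189.526 million) / 0.509 ≈ +$372 million.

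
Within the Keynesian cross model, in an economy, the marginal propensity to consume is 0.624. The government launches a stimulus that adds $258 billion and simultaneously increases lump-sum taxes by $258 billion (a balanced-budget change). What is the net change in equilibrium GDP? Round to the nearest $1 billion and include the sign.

+$258 billion

Expenditure multiplier = 1/(1 − MPC) = 1/(1 − 0.624) = 1/0.376 ≈ 2.66.
ΔG contributes k·ΔG = (+$258 billion) / 0.376 ≈ +$686.2 billion.
ΔT of +$258 billion changes first-round spending by −c·ΔT = −$160.992 billion, contributing k·(−c·ΔT) = (−$160.992 billion) / 0.376 ≈ −$428.2 billion.
With ΔG = ΔT and no other leakages, the balanced-budget multiplier is 1, so ΔY = ΔG = +$258 billion.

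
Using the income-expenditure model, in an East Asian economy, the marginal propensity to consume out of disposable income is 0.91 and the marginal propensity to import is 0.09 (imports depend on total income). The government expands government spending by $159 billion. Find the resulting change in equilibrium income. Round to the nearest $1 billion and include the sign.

+$883 billion

Spending multiplier = 1/(1 − c + m) = 1/(1 − 0.91 + 0.09) = 1/0.18 ≈ 5.556.
ΔY = k × ΔG = (+$159 billion) / 0.18 ≈ +$883 billion.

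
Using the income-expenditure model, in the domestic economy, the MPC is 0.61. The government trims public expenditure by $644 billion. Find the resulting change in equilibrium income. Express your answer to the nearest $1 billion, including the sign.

−$1,651 billion

Spending multiplier = 1/(1 − MPC) = 1/(1 − 0.61) = 1/0.39 ≈ 2.564.
ΔY = k × ΔG = (−$644 billion) / 0.39 ≈ −$1,651 billion.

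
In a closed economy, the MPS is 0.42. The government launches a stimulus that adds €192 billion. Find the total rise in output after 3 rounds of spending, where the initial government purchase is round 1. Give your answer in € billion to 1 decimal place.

MPC = 1 − MPS = 1 − 0.42 = 0.58.
Round 1 adds ΔG = €192 billion; each later round is MPC = 0.58 times the previous.
After 3 rounds: 192 + 111.36 + 64.5888 = ΔG·(1 − c^3)/(1 − c) = 192 × (1 − 0.195112)/0.42 ≈ €367.9 billion.

€367.9 billion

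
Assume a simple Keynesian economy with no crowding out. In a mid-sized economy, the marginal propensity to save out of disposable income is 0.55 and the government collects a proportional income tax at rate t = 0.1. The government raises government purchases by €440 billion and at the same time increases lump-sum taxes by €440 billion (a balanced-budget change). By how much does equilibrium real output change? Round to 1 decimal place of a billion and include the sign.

+€406.7 billion

MPC = 1 − MPS = 1 − 0.55 = 0.45.
Expenditure multiplier = 1/(1 − c(1−t)) = 1/(1 − 0.45×0.9) = 1/0.595 ≈ 1.681.
ΔG contributes k·ΔG = (+€440 billion) / 0.595 ≈ +€739.5 billion.
ΔT of +€440 billion changes first-round spending by −c·ΔT = −€198 billion, contributing k·(−c·ΔT) = (−€198 billion) / 0.595 ≈ −€332.8 billion.
Net ΔY = k(ΔG − c·ΔT) = (+€242 billion) / 0.595 ≈ +€406.7 billion.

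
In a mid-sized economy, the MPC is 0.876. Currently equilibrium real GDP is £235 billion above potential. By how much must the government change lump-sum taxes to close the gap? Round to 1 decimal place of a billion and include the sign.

+£33.3 billion

Spending multiplier = 1/(1 − MPC) = 1/(1 − 0.876) = 1/0.124 ≈ 8.065.
Tax multiplier = −c·k = −0.876/0.124 ≈ −7.065. Need ΔY = −£235 billion, so ΔT = ΔY/(−c·k) = −(−£235 billion) × 0.124 / 0.876 ≈ +£33.3 billion.
The government should raise lump-sum taxes by £33.3 billion.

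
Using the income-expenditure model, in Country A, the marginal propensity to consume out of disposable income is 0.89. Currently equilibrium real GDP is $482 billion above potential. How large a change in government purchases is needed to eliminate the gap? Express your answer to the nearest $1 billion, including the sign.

Spending multiplier = 1/(1 − MPC) = 1/(1 − 0.89) = 1/0.11 ≈ 9.091.
Need ΔY = −$482 billion, so ΔG = ΔY/k = (−$482 billion) × 0.11 ≈ −$53 billion.
The government should cut government purchases by $53 billion.

−$53 billion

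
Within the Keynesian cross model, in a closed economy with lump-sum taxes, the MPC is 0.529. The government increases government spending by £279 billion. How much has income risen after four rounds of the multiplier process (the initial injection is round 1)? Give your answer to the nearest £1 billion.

£546 billion

Round 1 adds ΔG = £279 billion; each later round is MPC = 0.529 times the previous.
After 4 rounds: 279 + 147.591 + 78.075639 + 41.302013031 = ΔG·(1 − c^4)/(1 − c) = 279 × (1 − 0.078310985281)/0.471 ≈ £546 billion.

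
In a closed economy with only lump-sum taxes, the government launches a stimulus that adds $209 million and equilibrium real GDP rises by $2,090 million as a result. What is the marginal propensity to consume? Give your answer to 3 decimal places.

0.900

Implied spending multiplier k = ΔY/ΔG = 2,090/209 = 10.
Since k = 1/(1 − MPC), MPC = 1 − 1/k = 1 − ΔG/ΔY = 1 − 209/2,090 = 0.900.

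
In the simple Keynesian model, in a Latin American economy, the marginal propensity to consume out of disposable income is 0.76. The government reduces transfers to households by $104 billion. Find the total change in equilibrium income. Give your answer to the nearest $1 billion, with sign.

The transfer change shifts disposable income by −$104 billion, so first-round consumption changes by c·ΔTR = 0.76 × (−$104 billion) = −$79.04 billion.
Expenditure multiplier = 1/(1 − MPC) = 1/(1 − 0.76) = 1/0.24 ≈ 4.167.
The transfer multiplier is c × k ≈ 3.167, so ΔY = k × (c·ΔTR) = (−$79.04 billion) / 0.24 ≈ −$329 billion.

−$329 billion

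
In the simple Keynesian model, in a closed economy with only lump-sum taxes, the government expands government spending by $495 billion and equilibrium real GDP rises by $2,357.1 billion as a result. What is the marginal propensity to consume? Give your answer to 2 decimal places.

Implied spending multiplier k = ΔY/ΔG = 2,357.1/495 ≈ 4.7618.
Since k = 1/(1 − MPC), MPC = 1 − 1/k = 1 − ΔG/ΔY = 1 − 495/2,357.1 ≈ 0.79.

0.79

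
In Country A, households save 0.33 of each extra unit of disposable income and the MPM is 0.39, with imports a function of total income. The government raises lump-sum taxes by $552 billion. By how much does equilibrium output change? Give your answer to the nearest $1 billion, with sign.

−$514 billion

MPC = 1 − MPS = 1 − 0.33 = 0.67.
A lump-sum tax change of +$552 billion shifts disposable income by −$552 billion; first-round consumption changes by −c × ΔT = −0.67 × (+$552 billion) = −$369.84 billion.
Expenditure multiplier = 1/(1 − c + m) = 1/(1 − 0.67 + 0.39) = 1/0.72 ≈ 1.389.
The tax multiplier is −c × k ≈ −0.931, so ΔY = k × (−c·ΔT) = (−$369.84 billion) / 0.72 ≈ −$514 billion.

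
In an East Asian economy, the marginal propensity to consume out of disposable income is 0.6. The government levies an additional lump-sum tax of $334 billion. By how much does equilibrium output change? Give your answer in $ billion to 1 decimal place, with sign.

A lump-sum tax change of +$334 billion shifts disposable income by −$334 billion; first-round consumption changes by −c × ΔT = −0.6 × (+$334 billion) = −$200.4 billion.
Expenditure multiplier = 1/(1 − MPC) = 1/(1 − 0.6) = 1/0.4 = 2.5.
The tax multiplier is −c × k = −1.5, so ΔY = k × (−c·ΔT) = (−$200.4 billion) / 0.4 = −$501 billion.

−$501.0 billion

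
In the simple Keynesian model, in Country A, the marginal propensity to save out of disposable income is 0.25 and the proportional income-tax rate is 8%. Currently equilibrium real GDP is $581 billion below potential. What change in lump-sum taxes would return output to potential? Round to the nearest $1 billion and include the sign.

MPC = 1 − MPS = 1 − 0.25 = 0.75.
Spending multiplier = 1/(1 − c(1−t)) = 1/(1 − 0.75×0.92) = 1/0.31 ≈ 3.226.
Tax multiplier = −c·k = −0.75/0.31 ≈ −2.419. Need ΔY = +$581 billion, so ΔT = ΔY/(−c·k) = −(+$581 billion) × 0.31 / 0.75 ≈ −$240 billion.
The government should cut lump-sum taxes by $240 billion.

−$240 billion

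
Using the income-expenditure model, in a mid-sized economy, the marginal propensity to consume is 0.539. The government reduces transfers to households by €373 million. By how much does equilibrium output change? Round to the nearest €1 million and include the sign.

The transfer change shifts disposable income by −€373 million, so first-round consumption changes by c·ΔTR = 0.539 × (−€373 million) = −€201.047 million.
Expenditure multiplier = 1/(1 − MPC) = 1/(1 − 0.539) = 1/0.461 ≈ 2.169.
The transfer multiplier is c × k ≈ 1.169, so ΔY = k × (c·ΔTR) = (−€201.047 million) / 0.461 ≈ −€436 million.

−€436 million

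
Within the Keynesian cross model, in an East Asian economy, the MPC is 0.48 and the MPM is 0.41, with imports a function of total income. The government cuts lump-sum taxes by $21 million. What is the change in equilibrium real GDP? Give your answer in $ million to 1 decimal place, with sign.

A lump-sum tax change of −$21 million shifts disposable income by +$21 million; first-round consumption changes by −c × ΔT = −0.48 × (−$21 million) = +$10.08 million.
Expenditure multiplier = 1/(1 − c + m) = 1/(1 − 0.48 + 0.41) = 1/0.93 ≈ 1.075.
The tax multiplier is −c × k ≈ −0.516, so ΔY = k × (−c·ΔT) = (+$10.08 million) / 0.93 ≈ +$10.8 million.

+$10.8 million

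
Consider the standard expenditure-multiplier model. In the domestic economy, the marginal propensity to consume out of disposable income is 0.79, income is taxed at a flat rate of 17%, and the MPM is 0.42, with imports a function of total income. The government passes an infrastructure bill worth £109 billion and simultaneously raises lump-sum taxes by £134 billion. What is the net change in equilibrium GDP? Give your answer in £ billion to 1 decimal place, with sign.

+£4.1 billion

Expenditure multiplier = 1/(1 − c(1−t) + m) = 1/(1 − 0.79×0.83 + 0.42) = 1/0.7643 ≈ 1.308.
ΔG contributes k·ΔG = (+£109 billion) / 0.7643 ≈ +£142.6 billion.
ΔT of +£134 billion changes first-round spending by −c·ΔT = −£105.86 billion, contributing k·(−c·ΔT) = (−£105.86 billion) / 0.7643 ≈ −£138.5 billion.
Net ΔY = k(ΔG − c·ΔT) = (+£3.14 billion) / 0.7643 ≈ +£4.1 billion.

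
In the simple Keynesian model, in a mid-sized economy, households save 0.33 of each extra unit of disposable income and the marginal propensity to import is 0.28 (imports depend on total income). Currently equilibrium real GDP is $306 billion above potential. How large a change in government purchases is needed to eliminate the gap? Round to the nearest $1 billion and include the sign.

−$187 billion

MPC = 1 − MPS = 1 − 0.33 = 0.67.
Spending multiplier = 1/(1 − c + m) = 1/(1 − 0.67 + 0.28) = 1/0.61 ≈ 1.639.
Need ΔY = −$306 billion, so ΔG = ΔY/k = (−$306 billion) × 0.61 ≈ −$187 billion.
The government should cut government purchases by $187 billion.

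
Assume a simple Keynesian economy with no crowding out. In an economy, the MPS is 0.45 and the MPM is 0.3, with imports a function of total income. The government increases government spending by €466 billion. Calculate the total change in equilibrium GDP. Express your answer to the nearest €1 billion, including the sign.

+€621 billion

MPC = 1 − MPS = 1 − 0.45 = 0.55.
Spending multiplier = 1/(1 − c + m) = 1/(1 − 0.55 + 0.3) = 1/0.75 ≈ 1.333.
ΔY = k × ΔG = (+€466 billion) / 0.75 ≈ +€621 billion.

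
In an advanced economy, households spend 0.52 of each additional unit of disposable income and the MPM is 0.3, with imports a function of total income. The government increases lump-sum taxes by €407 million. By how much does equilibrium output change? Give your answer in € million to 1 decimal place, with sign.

−€271.3 million

A lump-sum tax change of +€407 million shifts disposable income by −€407 million; first-round consumption changes by −c × ΔT = −0.52 × (+€407 million) = −€211.64 million.
Expenditure multiplier = 1/(1 − c + m) = 1/(1 − 0.52 + 0.3) = 1/0.78 ≈ 1.282.
The tax multiplier is −c × k ≈ −0.667, so ΔY = k × (−c·ΔT) = (−€211.64 million) / 0.78 ≈ −€271.3 million.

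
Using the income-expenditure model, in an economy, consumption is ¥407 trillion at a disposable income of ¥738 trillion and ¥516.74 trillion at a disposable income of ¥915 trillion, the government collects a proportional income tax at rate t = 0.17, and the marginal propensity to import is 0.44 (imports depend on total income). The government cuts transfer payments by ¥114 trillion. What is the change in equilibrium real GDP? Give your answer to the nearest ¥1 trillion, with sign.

MPC = ΔC/ΔYd = (516.74 − 407)/(915 − 738) = 109.74/177 = 0.62.
The transfer change shifts disposable income by −¥114 trillion, so first-round consumption changes by c·ΔTR = 0.62 × (−¥114 trillion) = −¥70.68 trillion.
Expenditure multiplier = 1/(1 − c(1−t) + m) = 1/(1 − 0.62×0.83 + 0.44) = 1/0.9254 ≈ 1.081.
The transfer multiplier is c × k ≈ 0.67, so ΔY = k × (c·ΔTR) = (−¥70.68 trillion) / 0.9254 ≈ −¥76 trillion.

−¥76 trillion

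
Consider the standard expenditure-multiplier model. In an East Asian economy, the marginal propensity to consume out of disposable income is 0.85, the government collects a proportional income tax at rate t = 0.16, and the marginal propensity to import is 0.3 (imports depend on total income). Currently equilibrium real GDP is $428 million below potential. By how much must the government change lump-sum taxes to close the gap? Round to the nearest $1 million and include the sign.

Spending multiplier = 1/(1 − c(1−t) + m) = 1/(1 − 0.85×0.84 + 0.3) = 1/0.586 ≈ 1.706.
Tax multiplier = −c·k = −0.85/0.586 ≈ −1.451. Need ΔY = +$428 million, so ΔT = ΔY/(−c·k) = −(+$428 million) × 0.586 / 0.85 ≈ −$295 million.
The government should cut lump-sum taxes by $295 million.

−$295 million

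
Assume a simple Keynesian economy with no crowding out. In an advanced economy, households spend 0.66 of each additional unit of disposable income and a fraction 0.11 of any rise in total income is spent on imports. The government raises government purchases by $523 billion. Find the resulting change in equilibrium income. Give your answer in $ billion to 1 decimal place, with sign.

Spending multiplier = 1/(1 − c + m) = 1/(1 − 0.66 + 0.11) = 1/0.45 ≈ 2.222.
ΔY = k × ΔG = (+$523 billion) / 0.45 ≈ +$1,162.2 billion.

+$1,162.2 billion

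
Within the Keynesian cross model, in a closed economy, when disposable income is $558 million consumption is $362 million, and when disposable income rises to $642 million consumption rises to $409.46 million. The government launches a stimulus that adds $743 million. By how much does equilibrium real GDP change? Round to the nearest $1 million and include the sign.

MPC = ΔC/ΔYd = (409.46 − 362)/(642 − 558) = 47.46/84 = 0.565.
Spending multiplier = 1/(1 − MPC) = 1/(1 − 0.565) = 1/0.435 ≈ 2.299.
ΔY = k × ΔG = (+$743 million) / 0.435 ≈ +$1,708 million.

+$1,708 million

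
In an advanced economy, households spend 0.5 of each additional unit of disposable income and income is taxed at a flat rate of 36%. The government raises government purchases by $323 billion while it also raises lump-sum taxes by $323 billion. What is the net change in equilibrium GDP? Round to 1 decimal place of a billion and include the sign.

Expenditure multiplier = 1/(1 − c(1−t)) = 1/(1 − 0.5×0.64) = 1/0.68 ≈ 1.471.
ΔG contributes k·ΔG = (+$323 billion) / 0.68 = +$475 billion.
ΔT of +$323 billion changes first-round spending by −c·ΔT = −$161.5 billion, contributing k·(−c·ΔT) = (−$161.5 billion) / 0.68 = −$237.5 billion.
Net ΔY = k(ΔG − c·ΔT) = (+$161.5 billion) / 0.68 = +$237.5 billion.

+$237.5 billion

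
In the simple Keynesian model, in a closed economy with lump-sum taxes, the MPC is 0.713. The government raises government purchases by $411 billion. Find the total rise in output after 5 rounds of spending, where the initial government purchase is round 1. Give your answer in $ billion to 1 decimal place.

Round 1 adds ΔG = $411 billion; each later round is MPC = 0.713 times the previous.
After 5 rounds: 411 + 293.043 + 208.939659 + 148.973976867 + 106.218445506171 = ΔG·(1 − c^5)/(1 − c) = 411 × (1 − 0.184267035634793)/0.287 ≈ $1,168.2 billion.

$1,168.2 billion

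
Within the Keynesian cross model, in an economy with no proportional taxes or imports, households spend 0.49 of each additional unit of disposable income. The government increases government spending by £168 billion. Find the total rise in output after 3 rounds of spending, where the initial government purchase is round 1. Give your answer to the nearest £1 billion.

Round 1 adds ΔG = £168 billion; each later round is MPC = 0.49 times the previous.
After 3 rounds: 168 + 82.32 + 40.3368 = ΔG·(1 − c^3)/(1 − c) = 168 × (1 − 0.117649)/0.51 ≈ £291 billion.

£291 billion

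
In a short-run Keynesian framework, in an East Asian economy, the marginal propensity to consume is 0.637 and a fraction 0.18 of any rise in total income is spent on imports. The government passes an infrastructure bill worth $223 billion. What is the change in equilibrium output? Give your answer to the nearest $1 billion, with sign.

+$411 billion

Expenditure multiplier = 1/(1 − c + m) = 1/(1 − 0.637 + 0.18) = 1/0.543 ≈ 1.842.
ΔY = k × ΔG = (+$223 billion) / 0.543 ≈ +$411 billion.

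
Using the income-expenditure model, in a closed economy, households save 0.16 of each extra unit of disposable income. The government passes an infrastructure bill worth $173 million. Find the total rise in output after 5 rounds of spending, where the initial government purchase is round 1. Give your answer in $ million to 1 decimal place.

$629.1 million

MPC = 1 − MPS = 1 − 0.16 = 0.84.
Round 1 adds ΔG = $173 million; each later round is MPC = 0.84 times the previous.
After 5 rounds: 173 + 145.32 + 122.0688 + 102.537792 + 86.13174528 = ΔG·(1 − c^5)/(1 − c) = 173 × (1 − 0.4182119424)/0.16 ≈ $629.1 million.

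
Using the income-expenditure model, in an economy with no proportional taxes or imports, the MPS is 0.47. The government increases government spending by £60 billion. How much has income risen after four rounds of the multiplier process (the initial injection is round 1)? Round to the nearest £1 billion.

£118 billion

MPC = 1 − MPS = 1 − 0.47 = 0.53.
Round 1 adds ΔG = £60 billion; each later round is MPC = 0.53 times the previous.
After 4 rounds: 60 + 31.8 + 16.854 + 8.93262 = ΔG·(1 − c^4)/(1 − c) = 60 × (1 − 0.07890481)/0.47 ≈ £118 billion.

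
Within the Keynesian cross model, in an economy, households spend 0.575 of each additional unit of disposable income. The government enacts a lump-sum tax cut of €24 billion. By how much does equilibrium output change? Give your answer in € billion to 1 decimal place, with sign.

+€32.5 billion

A lump-sum tax change of −€24 billion shifts disposable income by +€24 billion; first-round consumption changes by −c × ΔT = −0.575 × (−€24 billion) = +€13.8 billion.
Expenditure multiplier = 1/(1 − MPC) = 1/(1 − 0.575) = 1/0.425 ≈ 2.353.
The tax multiplier is −c × k ≈ −1.353, so ΔY = k × (−c·ΔT) = (+€13.8 billion) / 0.425 ≈ +€32.5 billion.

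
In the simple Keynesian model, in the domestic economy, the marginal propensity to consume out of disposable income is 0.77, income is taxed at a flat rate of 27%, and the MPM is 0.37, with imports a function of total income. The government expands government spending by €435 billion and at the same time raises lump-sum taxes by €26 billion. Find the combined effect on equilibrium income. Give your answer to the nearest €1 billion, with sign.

+€514 billion

Expenditure multiplier = 1/(1 − c(1−t) + m) = 1/(1 − 0.77×0.73 + 0.37) = 1/0.8079 ≈ 1.238.
ΔG contributes k·ΔG = (+€435 billion) / 0.8079 ≈ +€538.4 billion.
ΔT of +€26 billion changes first-round spending by −c·ΔT = −€20.02 billion, contributing k·(−c·ΔT) = (−€20.02 billion) / 0.8079 ≈ −€24.8 billion.
Net ΔY = k(ΔG − c·ΔT) = (+€414.98 billion) / 0.8079 ≈ +€514 billion.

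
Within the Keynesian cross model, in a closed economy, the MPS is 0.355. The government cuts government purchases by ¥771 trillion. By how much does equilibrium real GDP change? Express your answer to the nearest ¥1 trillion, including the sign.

−¥2,172 trillion

MPC = 1 − MPS = 1 − 0.355 = 0.645.
Government-spending multiplier = 1/(1 − MPC) = 1/(1 − 0.645) = 1/0.355 ≈ 2.817.
ΔY = k × ΔG = (−¥771 trillion) / 0.355 ≈ −¥2,172 trillion.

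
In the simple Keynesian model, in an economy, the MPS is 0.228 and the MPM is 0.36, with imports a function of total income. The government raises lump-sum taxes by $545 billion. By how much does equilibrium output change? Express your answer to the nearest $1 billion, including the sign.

MPC = 1 − MPS = 1 − 0.228 = 0.772.
A lump-sum tax change of +$545 billion shifts disposable income by −$545 billion; first-round consumption changes by −c × ΔT = −0.772 × (+$545 billion) = −$420.74 billion.
Expenditure multiplier = 1/(1 − c + m) = 1/(1 − 0.772 + 0.36) = 1/0.588 ≈ 1.701.
The tax multiplier is −c × k ≈ −1.313, so ΔY = k × (−c·ΔT) = (−$420.74 billion) / 0.588 ≈ −$716 billion.

−$716 billion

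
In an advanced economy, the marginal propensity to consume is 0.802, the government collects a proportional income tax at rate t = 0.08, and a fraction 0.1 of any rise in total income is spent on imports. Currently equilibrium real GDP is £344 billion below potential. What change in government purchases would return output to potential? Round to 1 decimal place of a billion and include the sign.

Spending multiplier = 1/(1 − c(1−t) + m) = 1/(1 − 0.802×0.92 + 0.1) = 1/0.36216 ≈ 2.761.
Need ΔY = +£344 billion, so ΔG = ΔY/k = (+£344 billion) × 0.36216 ≈ +£124.6 billion.
The government should increase government purchases by £124.6 billion.

+£124.6 billion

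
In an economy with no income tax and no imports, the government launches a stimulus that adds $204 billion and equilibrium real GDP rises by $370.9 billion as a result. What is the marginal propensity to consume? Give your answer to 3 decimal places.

0.450

Implied spending multiplier k = ΔY/ΔG = 370.9/204 ≈ 1.8181.
Since k = 1/(1 − MPC), MPC = 1 − 1/k = 1 − ΔG/ΔY = 1 − 204/370.9 ≈ 0.450.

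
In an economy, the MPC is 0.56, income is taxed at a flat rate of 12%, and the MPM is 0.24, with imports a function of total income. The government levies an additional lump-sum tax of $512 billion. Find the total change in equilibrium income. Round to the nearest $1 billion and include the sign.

A lump-sum tax change of +$512 billion shifts disposable income by −$512 billion; first-round consumption changes by −c × ΔT = −0.56 × (+$512 billion) = −$286.72 billion.
Expenditure multiplier = 1/(1 − c(1−t) + m) = 1/(1 − 0.56×0.88 + 0.24) = 1/0.7472 ≈ 1.338.
The tax multiplier is −c × k ≈ −0.749, so ΔY = k × (−c·ΔT) = (−$286.72 billion) / 0.7472 ≈ −$384 billion.

−$384 billion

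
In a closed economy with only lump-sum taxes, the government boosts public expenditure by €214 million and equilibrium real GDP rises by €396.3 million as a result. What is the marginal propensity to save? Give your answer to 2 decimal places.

Implied spending multiplier k = ΔY/ΔG = 396.3/214 ≈ 1.8519.
Since k = 1/(1 − MPC), MPC = 1 − 1/k = 1 − ΔG/ΔY = 1 − 214/396.3 ≈ 0.46.
MPS = 1 − MPC = 0.54.

0.54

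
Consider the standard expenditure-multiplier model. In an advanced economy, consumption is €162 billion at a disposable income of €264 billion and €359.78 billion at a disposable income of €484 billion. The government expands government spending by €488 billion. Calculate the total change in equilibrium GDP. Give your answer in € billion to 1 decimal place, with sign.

MPC = ΔC/ΔYd = (359.78 − 162)/(484 − 264) = 197.78/220 = 0.899.
Government-spending multiplier = 1/(1 − MPC) = 1/(1 − 0.899) = 1/0.101 ≈ 9.901.
ΔY = k × ΔG = (+€488 billion) / 0.101 ≈ +€4,831.7 billion.

+€4,831.7 billion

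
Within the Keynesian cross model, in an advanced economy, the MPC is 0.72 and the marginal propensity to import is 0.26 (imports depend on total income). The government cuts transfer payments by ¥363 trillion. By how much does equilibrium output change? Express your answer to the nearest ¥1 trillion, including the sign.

−¥484 trillion

The transfer change shifts disposable income by −¥363 trillion, so first-round consumption changes by c·ΔTR = 0.72 × (−¥363 trillion) = −¥261.36 trillion.
Expenditure multiplier = 1/(1 − c + m) = 1/(1 − 0.72 + 0.26) = 1/0.54 ≈ 1.852.
The transfer multiplier is c × k ≈ 1.333, so ΔY = k × (c·ΔTR) = (−¥261.36 trillion) / 0.54 = −¥484 trillion.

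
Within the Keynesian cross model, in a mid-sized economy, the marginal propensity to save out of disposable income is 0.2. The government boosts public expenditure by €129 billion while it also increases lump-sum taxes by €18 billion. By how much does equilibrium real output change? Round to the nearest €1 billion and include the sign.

MPC = 1 − MPS = 1 − 0.2 = 0.8.
Expenditure multiplier = 1/(1 − MPC) = 1/(1 − 0.8) = 1/0.2 = 5.
ΔG contributes k·ΔG = (+€129 billion) / 0.2 = +€645 billion.
ΔT of +€18 billion changes first-round spending by −c·ΔT = −€14.4 billion, contributing k·(−c·ΔT) = (−€14.4 billion) / 0.2 = −€72 billion.
Net ΔY = k(ΔG − c·ΔT) = (+€114.6 billion) / 0.2 = +€573 billion.

+€573 billion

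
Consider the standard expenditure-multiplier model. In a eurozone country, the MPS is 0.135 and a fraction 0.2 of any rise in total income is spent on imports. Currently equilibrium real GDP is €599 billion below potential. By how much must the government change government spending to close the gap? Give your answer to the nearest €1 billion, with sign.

MPC = 1 − MPS = 1 − 0.135 = 0.865.
Spending multiplier = 1/(1 − c + m) = 1/(1 − 0.865 + 0.2) = 1/0.335 ≈ 2.985.
Need ΔY = +€599 billion, so ΔG = ΔY/k = (+€599 billion) × 0.335 ≈ +€201 billion.
The government should increase government spending by €201 billion.

+€201 billion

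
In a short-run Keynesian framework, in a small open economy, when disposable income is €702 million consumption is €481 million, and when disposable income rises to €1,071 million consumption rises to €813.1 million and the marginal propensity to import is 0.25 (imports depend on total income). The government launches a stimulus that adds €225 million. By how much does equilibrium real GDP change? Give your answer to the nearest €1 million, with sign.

+€643 million

MPC = ΔC/ΔYd = (813.1 − 481)/(1,071 − 702) = 332.1/369 = 0.9.
Government-spending multiplier = 1/(1 − c + m) = 1/(1 − 0.9 + 0.25) = 1/0.35 ≈ 2.857.
ΔY = k × ΔG = (+€225 million) / 0.35 ≈ +€643 million.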